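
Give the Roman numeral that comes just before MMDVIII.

MMDVIII = 2508, so the previous integer is 2508 - 1 = 2507

MMDVII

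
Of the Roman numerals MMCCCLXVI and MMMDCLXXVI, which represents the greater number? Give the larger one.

MMCCCLXVI = 2366
MMMDCLXXVI = 3676
3676 is larger

MMMDCLXXVI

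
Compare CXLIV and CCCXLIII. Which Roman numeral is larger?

CXLIV = 144
CCCXLIII = 343
343 is larger

CCCXLIII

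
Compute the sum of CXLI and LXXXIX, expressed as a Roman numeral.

CXLI = 141
LXXXIX = 89
141 + 89 = 230

CCXXX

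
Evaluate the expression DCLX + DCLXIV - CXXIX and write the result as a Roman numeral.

DCLX = 660, DCLXIV = 664, CXXIX = 129
660 + 664 = 1324
1324 - 129 = 1195

MCXCV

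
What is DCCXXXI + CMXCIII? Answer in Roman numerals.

DCCXXXI = 731
CMXCIII = 993
731 + 993 = 1724

MDCCXXIV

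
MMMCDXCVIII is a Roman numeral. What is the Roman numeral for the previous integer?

MMMCDXCVIII = 3498, so the previous integer is 3498 - 1 = 3497

MMMCDXCVII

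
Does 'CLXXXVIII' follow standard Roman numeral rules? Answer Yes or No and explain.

'CLXXXVIII': Check the rules: uses only the symbols I, V, X, L, C, D, M; no symbol is repeated more than three times in a row; V, L and D each appear at most once; no smaller symbol precedes a larger one (values never increase from left to right). Value: C (100) + L (50) + X (10) + X (10) + X (10) + V (5) + I (1) + I (1) + I (1) = 188. So it is a valid standard Roman numeral.

Yes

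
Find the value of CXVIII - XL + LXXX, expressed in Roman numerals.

CXVIII = 118, XL = 40, LXXX = 80
118 - 40 = 78
78 + 80 = 158

CLVIII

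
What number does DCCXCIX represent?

DCCXCIX: D=500, C=100, C=100, XC=90, IX=9
500 + 100 + 100 + 90 + 9 = 799

799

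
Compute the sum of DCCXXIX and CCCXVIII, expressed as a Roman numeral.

DCCXXIX = 729
CCCXVIII = 318
729 + 318 = 1047

MXLVII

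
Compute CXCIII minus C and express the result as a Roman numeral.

CXCIII = 193
C = 100
193 - 100 = 93

XCIII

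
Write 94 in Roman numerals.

Convert 94 to Roman numerals:
  94 contains 1×90 (XC)
  4 contains 1×4 (IV)

XCIV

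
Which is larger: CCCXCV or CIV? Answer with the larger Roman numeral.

CCCXCV = 395
CIV = 104
395 is larger

CCCXCV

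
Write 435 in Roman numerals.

Convert 435 to Roman numerals:
  435 contains 1×400 (CD)
  35 contains 3×10 (XXX)
  5 contains 1×5 (V)

CDXXXV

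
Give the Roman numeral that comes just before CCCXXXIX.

CCCXXXIX = 339, so the previous integer is 339 - 1 = 338

CCCXXXVIII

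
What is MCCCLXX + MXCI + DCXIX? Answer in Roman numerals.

MCCCLXX = 1370, MXCI = 1091, DCXIX = 619
1370 + 1091 = 2461
2461 + 619 = 3080

MMMLXXX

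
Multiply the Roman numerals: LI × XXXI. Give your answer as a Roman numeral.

LI = 51
XXXI = 31
51 × 31 = 1581

MDLXXXI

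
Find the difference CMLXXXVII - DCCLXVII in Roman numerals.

CMLXXXVII = 987
DCCLXVII = 767
987 - 767 = 220

CCXX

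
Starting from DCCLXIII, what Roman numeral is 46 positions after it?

DCCLXIII = 763
763 + 46 = 809

DCCCIX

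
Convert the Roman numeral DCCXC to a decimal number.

DCCXC: D=500, C=100, C=100, XC=90
500 + 100 + 100 + 90 = 790

790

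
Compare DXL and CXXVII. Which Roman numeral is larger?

DXL = 540
CXXVII = 127
540 is larger

DXL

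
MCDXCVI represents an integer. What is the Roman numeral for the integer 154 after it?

MCDXCVI = 1496
1496 + 154 = 1650

MDCL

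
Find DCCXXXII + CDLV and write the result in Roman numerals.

DCCXXXII = 732
CDLV = 455
732 + 455 = 1187

MCLXXXVII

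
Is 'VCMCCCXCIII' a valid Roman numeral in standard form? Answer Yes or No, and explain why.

'VCMCCCXCIII': Invalid subtractive combination: VC

No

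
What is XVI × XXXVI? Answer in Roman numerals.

XVI = 16
XXXVI = 36
16 × 36 = 576

DLXXVI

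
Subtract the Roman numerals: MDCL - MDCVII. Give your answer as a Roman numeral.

MDCL = 1650
MDCVII = 1607
1650 - 1607 = 43

XLIII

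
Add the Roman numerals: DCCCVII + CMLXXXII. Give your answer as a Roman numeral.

DCCCVII = 807
CMLXXXII = 982
807 + 982 = 1789

MDCCLXXXIX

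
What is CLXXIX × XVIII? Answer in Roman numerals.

CLXXIX = 179
XVIII = 18
179 × 18 = 3222

MMMCCXXII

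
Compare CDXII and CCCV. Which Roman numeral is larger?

CDXII = 412
CCCV = 305
412 is larger

CDXII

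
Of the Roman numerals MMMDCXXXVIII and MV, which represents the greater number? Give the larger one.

MMMDCXXXVIII = 3638
MV = 1005
3638 is larger

MMMDCXXXVIII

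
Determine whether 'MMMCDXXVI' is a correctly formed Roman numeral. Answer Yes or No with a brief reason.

'MMMCDXXVI': Check the rules: uses only the symbols I, V, X, L, C, D, M; no symbol is repeated more than three times in a row; V, L and D each appear at most once; the only place a smaller symbol precedes a larger one is the allowed subtractive pair CD, the symbol right after such a pair (if any) is smaller than the pair's first symbol, and otherwise the values never increase from left to right. Value: M (1000) + M (1000) + M (1000) + CD (400) + X (10) + X (10) + V (5) + I (1) = 3426. So it is a valid standard Roman numeral.

Yes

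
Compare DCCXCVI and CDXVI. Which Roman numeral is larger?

DCCXCVI = 796
CDXVI = 416
796 is larger

DCCXCVI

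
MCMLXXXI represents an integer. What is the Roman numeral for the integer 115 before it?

MCMLXXXI = 1981
1981 - 115 = 1866

MDCCCLXVI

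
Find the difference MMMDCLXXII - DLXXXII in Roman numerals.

MMMDCLXXII = 3672
DLXXXII = 582
3672 - 582 = 3090

MMMXC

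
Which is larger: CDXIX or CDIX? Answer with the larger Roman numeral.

CDXIX = 419
CDIX = 409
419 is larger

CDXIX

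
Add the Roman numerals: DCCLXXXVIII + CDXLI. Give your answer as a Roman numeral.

DCCLXXXVIII = 788
CDXLI = 441
788 + 441 = 1229

MCCXXIX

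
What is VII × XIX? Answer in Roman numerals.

VII = 7
XIX = 19
7 × 19 = 133

CXXXIII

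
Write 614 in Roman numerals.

Convert 614 to Roman numerals:
  614 contains 1×500 (D)
  114 contains 1×100 (C)
  14 contains 1×10 (X)
  4 contains 1×4 (IV)

DCXIV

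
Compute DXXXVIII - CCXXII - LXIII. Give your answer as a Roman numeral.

DXXXVIII = 538, CCXXII = 222, LXIII = 63
538 - 222 = 316
316 - 63 = 253

CCLIII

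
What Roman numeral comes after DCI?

DCI = 601; next is 602

DCII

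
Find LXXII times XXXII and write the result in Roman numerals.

LXXII = 72
XXXII = 32
72 × 32 = 2304

MMCCCIV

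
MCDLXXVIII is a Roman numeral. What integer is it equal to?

MCDLXXVIII: M=1000, CD=400, L=50, X=10, X=10, V=5, I=1, I=1, I=1
1000 + 400 + 50 + 10 + 10 + 5 + 1 + 1 + 1 = 1478

1478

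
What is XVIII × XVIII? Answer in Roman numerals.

XVIII = 18
XVIII = 18
18 × 18 = 324

CCCXXIV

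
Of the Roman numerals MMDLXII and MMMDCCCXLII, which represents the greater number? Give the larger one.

MMDLXII = 2562
MMMDCCCXLII = 3842
3842 is larger

MMMDCCCXLII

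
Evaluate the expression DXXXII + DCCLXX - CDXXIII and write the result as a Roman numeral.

DXXXII = 532, DCCLXX = 770, CDXXIII = 423
532 + 770 = 1302
1302 - 423 = 879

DCCCLXXIX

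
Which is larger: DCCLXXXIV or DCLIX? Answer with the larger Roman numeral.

DCCLXXXIV = 784
DCLIX = 659
784 is larger

DCCLXXXIV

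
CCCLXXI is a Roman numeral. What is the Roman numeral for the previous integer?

CCCLXXI = 371; previous is 370

CCCLXX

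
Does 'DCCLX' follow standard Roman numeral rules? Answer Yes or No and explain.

'DCCLX': Check the rules: uses only the symbols I, V, X, L, C, D, M; no symbol is repeated more than three times in a row; V, L and D each appear at most once; no smaller symbol precedes a larger one (values never increase from left to right). Value: D (500) + C (100) + C (100) + L (50) + X (10) = 760. So it is a valid standard Roman numeral.

Yes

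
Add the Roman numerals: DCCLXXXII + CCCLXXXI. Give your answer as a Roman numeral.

DCCLXXXII = 782
CCCLXXXI = 381
782 + 381 = 1163

MCLXIII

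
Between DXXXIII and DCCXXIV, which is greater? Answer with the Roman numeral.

DXXXIII = 533
DCCXXIV = 724
724 is larger

DCCXXIV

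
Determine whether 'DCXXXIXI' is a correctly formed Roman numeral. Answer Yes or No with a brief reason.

'DCXXXIXI': I cannot come right after the subtractive pair IX: once I is subtracted in IX, the next symbol must be smaller than I

No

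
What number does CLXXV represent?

CLXXV: C=100, L=50, X=10, X=10, V=5
100 + 50 + 10 + 10 + 5 = 175

175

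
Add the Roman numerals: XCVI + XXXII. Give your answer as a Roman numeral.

XCVI = 96
XXXII = 32
96 + 32 = 128

CXXVIII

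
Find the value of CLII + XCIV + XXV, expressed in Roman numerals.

CLII = 152, XCIV = 94, XXV = 25
152 + 94 = 246
246 + 25 = 271

CCLXXI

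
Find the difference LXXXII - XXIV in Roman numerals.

LXXXII = 82
XXIV = 24
82 - 24 = 58

LVIII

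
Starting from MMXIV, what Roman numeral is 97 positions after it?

MMXIV = 2014
2014 + 97 = 2111

MMCXI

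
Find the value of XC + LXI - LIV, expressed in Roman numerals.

XC = 90, LXI = 61, LIV = 54
90 + 61 = 151
151 - 54 = 97

XCVII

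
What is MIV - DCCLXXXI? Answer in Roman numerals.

MIV = 1004
DCCLXXXI = 781
1004 - 781 = 223

CCXXIII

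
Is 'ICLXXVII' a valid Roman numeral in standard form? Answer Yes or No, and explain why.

'ICLXXVII': Invalid subtractive combination: IC

No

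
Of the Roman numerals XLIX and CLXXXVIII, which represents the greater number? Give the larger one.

XLIX = 49
CLXXXVIII = 188
188 is larger

CLXXXVIII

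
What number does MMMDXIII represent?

MMMDXIII: M=1000, M=1000, M=1000, D=500, X=10, I=1, I=1, I=1
1000 + 1000 + 1000 + 500 + 10 + 1 + 1 + 1 = 3513

3513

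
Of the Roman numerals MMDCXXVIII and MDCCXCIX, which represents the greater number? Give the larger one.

MMDCXXVIII = 2628
MDCCXCIX = 1799
2628 is larger

MMDCXXVIII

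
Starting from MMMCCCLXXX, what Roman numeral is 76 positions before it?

MMMCCCLXXX = 3380
3380 - 76 = 3304

MMMCCCIV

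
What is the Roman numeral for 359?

Convert 359 to Roman numerals:
  359 contains 3×100 (CCC)
  59 contains 1×50 (L)
  9 contains 1×9 (IX)

CCCLIX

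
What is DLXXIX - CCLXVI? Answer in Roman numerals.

DLXXIX = 579
CCLXVI = 266
579 - 266 = 313

CCCXIII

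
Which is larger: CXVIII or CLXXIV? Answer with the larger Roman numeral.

CXVIII = 118
CLXXIV = 174
174 is larger

CLXXIV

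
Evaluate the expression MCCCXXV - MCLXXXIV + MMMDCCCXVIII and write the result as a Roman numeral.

MCCCXXV = 1325, MCLXXXIV = 1184, MMMDCCCXVIII = 3818
1325 - 1184 = 141
141 + 3818 = 3959

MMMCMLIX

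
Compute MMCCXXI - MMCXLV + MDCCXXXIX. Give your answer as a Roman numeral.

MMCCXXI = 2221, MMCXLV = 2145, MDCCXXXIX = 1739
2221 - 2145 = 76
76 + 1739 = 1815

MDCCCXV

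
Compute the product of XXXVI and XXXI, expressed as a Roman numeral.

XXXVI = 36
XXXI = 31
36 × 31 = 1116

MCXVI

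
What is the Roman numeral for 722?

Convert 722 to Roman numerals:
  722 contains 1×500 (D)
  222 contains 2×100 (CC)
  22 contains 2×10 (XX)
  2 contains 2×1 (II)

DCCXXII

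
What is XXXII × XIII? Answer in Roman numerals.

XXXII = 32
XIII = 13
32 × 13 = 416

CDXVI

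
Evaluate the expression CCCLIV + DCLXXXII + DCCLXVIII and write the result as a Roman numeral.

CCCLIV = 354, DCLXXXII = 682, DCCLXVIII = 768
354 + 682 = 1036
1036 + 768 = 1804

MDCCCIV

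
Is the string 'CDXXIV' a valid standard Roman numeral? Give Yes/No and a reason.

'CDXXIV': Check the rules: uses only the symbols I, V, X, L, C, D, M; no symbol is repeated more than three times in a row; V, L and D each appear at most once; the only places a smaller symbol precedes a larger one are the allowed subtractive pairs CD, IV, the symbol right after such a pair (if any) is smaller than the pair's first symbol, and otherwise the values never increase from left to right. Value: CD (400) + X (10) + X (10) + IV (4) = 424. So it is a valid standard Roman numeral.

Yes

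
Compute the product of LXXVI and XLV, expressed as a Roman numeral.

LXXVI = 76
XLV = 45
76 × 45 = 3420

MMMCDXX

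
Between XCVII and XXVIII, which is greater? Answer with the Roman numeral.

XCVII = 97
XXVIII = 28
97 is larger

XCVII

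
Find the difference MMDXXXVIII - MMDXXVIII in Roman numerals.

MMDXXXVIII = 2538
MMDXXVIII = 2528
2538 - 2528 = 10

X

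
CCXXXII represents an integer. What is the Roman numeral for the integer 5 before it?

CCXXXII = 232
232 - 5 = 227

CCXXVII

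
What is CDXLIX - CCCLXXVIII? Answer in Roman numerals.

CDXLIX = 449
CCCLXXVIII = 378
449 - 378 = 71

LXXI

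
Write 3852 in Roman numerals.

Convert 3852 to Roman numerals:
  3852 contains 3×1000 (MMM)
  852 contains 1×500 (D)
  352 contains 3×100 (CCC)
  52 contains 1×50 (L)
  2 contains 2×1 (II)

MMMDCCCLII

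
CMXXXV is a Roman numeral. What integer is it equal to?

CMXXXV: CM=900, X=10, X=10, X=10, V=5
900 + 10 + 10 + 10 + 5 = 935

935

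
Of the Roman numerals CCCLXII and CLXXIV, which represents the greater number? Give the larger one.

CCCLXII = 362
CLXXIV = 174
362 is larger

CCCLXII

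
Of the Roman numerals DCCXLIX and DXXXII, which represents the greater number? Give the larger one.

DCCXLIX = 749
DXXXII = 532
749 is larger

DCCXLIX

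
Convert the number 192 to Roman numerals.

Convert 192 to Roman numerals:
  192 contains 1×100 (C)
  92 contains 1×90 (XC)
  2 contains 2×1 (II)

CXCII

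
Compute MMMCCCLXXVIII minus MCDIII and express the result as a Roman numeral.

MMMCCCLXXVIII = 3378
MCDIII = 1403
3378 - 1403 = 1975

MCMLXXV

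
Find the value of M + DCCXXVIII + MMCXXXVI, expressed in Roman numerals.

M = 1000, DCCXXVIII = 728, MMCXXXVI = 2136
1000 + 728 = 1728
1728 + 2136 = 3864

MMMDCCCLXIV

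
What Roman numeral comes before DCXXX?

DCXXX = 630; previous is 629

DCXXIX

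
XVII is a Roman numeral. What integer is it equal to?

XVII: X=10, V=5, I=1, I=1
10 + 5 + 1 + 1 = 17

17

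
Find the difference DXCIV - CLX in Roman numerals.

DXCIV = 594
CLX = 160
594 - 160 = 434

CDXXXIV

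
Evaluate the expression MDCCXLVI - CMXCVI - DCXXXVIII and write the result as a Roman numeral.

MDCCXLVI = 1746, CMXCVI = 996, DCXXXVIII = 638
1746 - 996 = 750
750 - 638 = 112

CXII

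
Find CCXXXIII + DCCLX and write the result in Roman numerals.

CCXXXIII = 233
DCCLX = 760
233 + 760 = 993

CMXCIII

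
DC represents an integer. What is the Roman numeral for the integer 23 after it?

DC = 600
600 + 23 = 623

DCXXIII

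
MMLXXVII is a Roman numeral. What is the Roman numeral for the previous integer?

MMLXXVII = 2077; previous is 2076

MMLXXVI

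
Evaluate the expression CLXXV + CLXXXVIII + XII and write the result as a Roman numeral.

CLXXV = 175, CLXXXVIII = 188, XII = 12
175 + 188 = 363
363 + 12 = 375

CCCLXXV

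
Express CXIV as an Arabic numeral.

CXIV: C=100, X=10, IV=4
100 + 10 + 4 = 114

114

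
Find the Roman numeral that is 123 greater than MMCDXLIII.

MMCDXLIII = 2443
2443 + 123 = 2566

MMDLXVI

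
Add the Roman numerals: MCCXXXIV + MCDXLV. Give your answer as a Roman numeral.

MCCXXXIV = 1234
MCDXLV = 1445
1234 + 1445 = 2679

MMDCLXXIX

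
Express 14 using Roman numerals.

Convert 14 to Roman numerals:
  14 contains 1×10 (X)
  4 contains 1×4 (IV)

XIV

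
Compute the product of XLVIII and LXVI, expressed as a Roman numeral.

XLVIII = 48
LXVI = 66
48 × 66 = 3168

MMMCLXVIII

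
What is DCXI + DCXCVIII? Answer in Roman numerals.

DCXI = 611
DCXCVIII = 698
611 + 698 = 1309

MCCCIX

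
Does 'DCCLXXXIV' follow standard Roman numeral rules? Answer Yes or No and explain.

'DCCLXXXIV': Check the rules: uses only the symbols I, V, X, L, C, D, M; no symbol is repeated more than three times in a row; V, L and D each appear at most once; the only place a smaller symbol precedes a larger one is the allowed subtractive pair IV, the symbol right after such a pair (if any) is smaller than the pair's first symbol, and otherwise the values never increase from left to right. Value: D (500) + C (100) + C (100) + L (50) + X (10) + X (10) + X (10) + IV (4) = 784. So it is a valid standard Roman numeral.

Yes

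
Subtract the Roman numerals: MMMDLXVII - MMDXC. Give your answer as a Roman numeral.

MMMDLXVII = 3567
MMDXC = 2590
3567 - 2590 = 977

CMLXXVII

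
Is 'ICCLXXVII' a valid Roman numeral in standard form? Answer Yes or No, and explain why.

'ICCLXXVII': Invalid subtractive combination: IC

No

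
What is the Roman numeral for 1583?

Convert 1583 to Roman numerals:
  1583 contains 1×1000 (M)
  583 contains 1×500 (D)
  83 contains 1×50 (L)
  33 contains 3×10 (XXX)
  3 contains 3×1 (III)

MDLXXXIII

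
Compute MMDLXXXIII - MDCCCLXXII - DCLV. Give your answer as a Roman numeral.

MMDLXXXIII = 2583, MDCCCLXXII = 1872, DCLV = 655
2583 - 1872 = 711
711 - 655 = 56

LVI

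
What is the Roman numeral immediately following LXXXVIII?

LXXXVIII = 88, so the next integer is 88 + 1 = 89

LXXXIX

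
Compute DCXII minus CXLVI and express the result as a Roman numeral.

DCXII = 612
CXLVI = 146
612 - 146 = 466

CDLXVI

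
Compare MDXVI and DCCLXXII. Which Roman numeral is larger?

MDXVI = 1516
DCCLXXII = 772
1516 is larger

MDXVI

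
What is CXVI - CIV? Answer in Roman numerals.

CXVI = 116
CIV = 104
116 - 104 = 12

XII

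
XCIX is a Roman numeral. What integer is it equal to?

XCIX: XC=90, IX=9
90 + 9 = 99

99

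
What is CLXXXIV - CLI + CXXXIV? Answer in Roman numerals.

CLXXXIV = 184, CLI = 151, CXXXIV = 134
184 - 151 = 33
33 + 134 = 167

CLXVII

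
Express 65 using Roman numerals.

Convert 65 to Roman numerals:
  65 contains 1×50 (L)
  15 contains 1×10 (X)
  5 contains 1×5 (V)

LXV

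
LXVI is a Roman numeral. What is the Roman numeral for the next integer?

LXVI = 66, so the next integer is 66 + 1 = 67

LXVII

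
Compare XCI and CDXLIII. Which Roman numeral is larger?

XCI = 91
CDXLIII = 443
443 is larger

CDXLIII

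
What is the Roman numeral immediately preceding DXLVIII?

DXLVIII = 548, so the previous integer is 548 - 1 = 547

DXLVII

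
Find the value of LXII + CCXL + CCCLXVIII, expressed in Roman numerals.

LXII = 62, CCXL = 240, CCCLXVIII = 368
62 + 240 = 302
302 + 368 = 670

DCLXX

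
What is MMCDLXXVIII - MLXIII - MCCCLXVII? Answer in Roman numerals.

MMCDLXXVIII = 2478, MLXIII = 1063, MCCCLXVII = 1367
2478 - 1063 = 1415
1415 - 1367 = 48

XLVIII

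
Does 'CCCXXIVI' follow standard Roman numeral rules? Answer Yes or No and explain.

'CCCXXIVI': I cannot come right after the subtractive pair IV: once I is subtracted in IV, the next symbol must be smaller than I

No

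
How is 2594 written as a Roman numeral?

Convert 2594 to Roman numerals:
  2594 contains 2×1000 (MM)
  594 contains 1×500 (D)
  94 contains 1×90 (XC)
  4 contains 1×4 (IV)

MMDXCIV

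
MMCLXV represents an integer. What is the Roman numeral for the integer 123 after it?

MMCLXV = 2165
2165 + 123 = 2288

MMCCLXXXVIII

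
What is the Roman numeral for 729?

Convert 729 to Roman numerals:
  729 contains 1×500 (D)
  229 contains 2×100 (CC)
  29 contains 2×10 (XX)
  9 contains 1×9 (IX)

DCCXXIX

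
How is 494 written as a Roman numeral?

Convert 494 to Roman numerals:
  494 contains 1×400 (CD)
  94 contains 1×90 (XC)
  4 contains 1×4 (IV)

CDXCIV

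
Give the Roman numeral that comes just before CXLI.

CXLI = 141, so the previous integer is 141 - 1 = 140

CXL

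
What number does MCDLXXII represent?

MCDLXXII: M=1000, CD=400, L=50, X=10, X=10, I=1, I=1
1000 + 400 + 50 + 10 + 10 + 1 + 1 = 1472

1472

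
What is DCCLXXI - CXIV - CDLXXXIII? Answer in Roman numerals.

DCCLXXI = 771, CXIV = 114, CDLXXXIII = 483
771 - 114 = 657
657 - 483 = 174

CLXXIV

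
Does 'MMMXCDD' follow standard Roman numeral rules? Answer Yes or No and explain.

'MMMXCDD': D should not appear more than once

No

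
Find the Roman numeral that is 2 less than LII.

LII = 52
52 - 2 = 50

L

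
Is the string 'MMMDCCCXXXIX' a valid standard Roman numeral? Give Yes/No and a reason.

'MMMDCCCXXXIX': Check the rules: uses only the symbols I, V, X, L, C, D, M; no symbol is repeated more than three times in a row; V, L and D each appear at most once; the only place a smaller symbol precedes a larger one is the allowed subtractive pair IX, the symbol right after such a pair (if any) is smaller than the pair's first symbol, and otherwise the values never increase from left to right. Value: M (1000) + M (1000) + M (1000) + D (500) + C (100) + C (100) + C (100) + X (10) + X (10) + X (10) + IX (9) = 3839. So it is a valid standard Roman numeral.

Yes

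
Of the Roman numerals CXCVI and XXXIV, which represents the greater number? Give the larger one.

CXCVI = 196
XXXIV = 34
196 is larger

CXCVI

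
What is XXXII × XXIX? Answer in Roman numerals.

XXXII = 32
XXIX = 29
32 × 29 = 928

CMXXVIII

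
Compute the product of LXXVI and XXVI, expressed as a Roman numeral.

LXXVI = 76
XXVI = 26
76 × 26 = 1976

MCMLXXVI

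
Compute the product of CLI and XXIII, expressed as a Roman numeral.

CLI = 151
XXIII = 23
151 × 23 = 3473

MMMCDLXXIII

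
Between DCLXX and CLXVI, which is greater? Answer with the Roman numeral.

DCLXX = 670
CLXVI = 166
670 is larger

DCLXX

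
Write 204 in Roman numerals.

Convert 204 to Roman numerals:
  204 contains 2×100 (CC)
  4 contains 1×4 (IV)

CCIV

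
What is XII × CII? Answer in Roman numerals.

XII = 12
CII = 102
12 × 102 = 1224

MCCXXIV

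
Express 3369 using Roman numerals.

Convert 3369 to Roman numerals:
  3369 contains 3×1000 (MMM)
  369 contains 3×100 (CCC)
  69 contains 1×50 (L)
  19 contains 1×10 (X)
  9 contains 1×9 (IX)

MMMCCCLXIX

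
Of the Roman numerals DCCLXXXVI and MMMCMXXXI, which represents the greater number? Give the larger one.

DCCLXXXVI = 786
MMMCMXXXI = 3931
3931 is larger

MMMCMXXXI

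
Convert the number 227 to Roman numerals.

Convert 227 to Roman numerals:
  227 contains 2×100 (CC)
  27 contains 2×10 (XX)
  7 contains 1×5 (V)
  2 contains 2×1 (II)

CCXXVII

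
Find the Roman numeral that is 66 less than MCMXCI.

MCMXCI = 1991
1991 - 66 = 1925

MCMXXV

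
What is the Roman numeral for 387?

Convert 387 to Roman numerals:
  387 contains 3×100 (CCC)
  87 contains 1×50 (L)
  37 contains 3×10 (XXX)
  7 contains 1×5 (V)
  2 contains 2×1 (II)

CCCLXXXVII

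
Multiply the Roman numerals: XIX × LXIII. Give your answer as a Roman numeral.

XIX = 19
LXIII = 63
19 × 63 = 1197

MCXCVII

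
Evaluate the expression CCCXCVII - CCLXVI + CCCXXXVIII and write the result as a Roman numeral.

CCCXCVII = 397, CCLXVI = 266, CCCXXXVIII = 338
397 - 266 = 131
131 + 338 = 469

CDLXIX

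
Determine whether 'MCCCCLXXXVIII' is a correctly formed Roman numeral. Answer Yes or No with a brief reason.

'MCCCCLXXXVIII': More than 3 consecutive C's

No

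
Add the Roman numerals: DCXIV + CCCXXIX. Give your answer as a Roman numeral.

DCXIV = 614
CCCXXIX = 329
614 + 329 = 943

CMXLIII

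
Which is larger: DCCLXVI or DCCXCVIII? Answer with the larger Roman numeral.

DCCLXVI = 766
DCCXCVIII = 798
798 is larger

DCCXCVIII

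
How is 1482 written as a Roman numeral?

Convert 1482 to Roman numerals:
  1482 contains 1×1000 (M)
  482 contains 1×400 (CD)
  82 contains 1×50 (L)
  32 contains 3×10 (XXX)
  2 contains 2×1 (II)

MCDLXXXII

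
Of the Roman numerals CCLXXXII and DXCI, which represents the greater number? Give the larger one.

CCLXXXII = 282
DXCI = 591
591 is larger

DXCI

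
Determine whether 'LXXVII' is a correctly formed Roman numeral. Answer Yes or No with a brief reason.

'LXXVII': Check the rules: uses only the symbols I, V, X, L, C, D, M; no symbol is repeated more than three times in a row; V, L and D each appear at most once; no smaller symbol precedes a larger one (values never increase from left to right). Value: L (50) + X (10) + X (10) + V (5) + I (1) + I (1) = 77. So it is a valid standard Roman numeral.

Yes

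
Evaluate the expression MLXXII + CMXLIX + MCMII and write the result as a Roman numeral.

MLXXII = 1072, CMXLIX = 949, MCMII = 1902
1072 + 949 = 2021
2021 + 1902 = 3923

MMMCMXXIII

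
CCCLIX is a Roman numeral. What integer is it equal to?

CCCLIX: C=100, C=100, C=100, L=50, IX=9
100 + 100 + 100 + 50 + 9 = 359

359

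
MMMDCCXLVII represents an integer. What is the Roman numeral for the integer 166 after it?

MMMDCCXLVII = 3747
3747 + 166 = 3913

MMMCMXIII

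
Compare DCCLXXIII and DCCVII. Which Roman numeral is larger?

DCCLXXIII = 773
DCCVII = 707
773 is larger

DCCLXXIII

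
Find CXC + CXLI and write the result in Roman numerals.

CXC = 190
CXLI = 141
190 + 141 = 331

CCCXXXI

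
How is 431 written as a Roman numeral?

Convert 431 to Roman numerals:
  431 contains 1×400 (CD)
  31 contains 3×10 (XXX)
  1 contains 1×1 (I)

CDXXXI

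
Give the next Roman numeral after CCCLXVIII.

CCCLXVIII = 368, so the next integer is 368 + 1 = 369

CCCLXIX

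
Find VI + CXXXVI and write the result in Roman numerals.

VI = 6
CXXXVI = 136
6 + 136 = 142

CXLII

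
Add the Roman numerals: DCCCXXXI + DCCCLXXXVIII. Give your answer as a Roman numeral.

DCCCXXXI = 831
DCCCLXXXVIII = 888
831 + 888 = 1719

MDCCXIX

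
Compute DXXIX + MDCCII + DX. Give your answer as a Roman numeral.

DXXIX = 529, MDCCII = 1702, DX = 510
529 + 1702 = 2231
2231 + 510 = 2741

MMDCCXLI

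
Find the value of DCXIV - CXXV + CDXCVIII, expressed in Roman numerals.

DCXIV = 614, CXXV = 125, CDXCVIII = 498
614 - 125 = 489
489 + 498 = 987

CMLXXXVII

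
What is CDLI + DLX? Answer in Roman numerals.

CDLI = 451
DLX = 560
451 + 560 = 1011

MXI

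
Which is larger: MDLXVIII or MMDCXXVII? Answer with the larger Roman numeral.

MDLXVIII = 1568
MMDCXXVII = 2627
2627 is larger

MMDCXXVII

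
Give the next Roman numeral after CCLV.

CCLV = 255; next is 256

CCLVI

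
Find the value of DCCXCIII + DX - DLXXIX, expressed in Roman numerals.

DCCXCIII = 793, DX = 510, DLXXIX = 579
793 + 510 = 1303
1303 - 579 = 724

DCCXXIV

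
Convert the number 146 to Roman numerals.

Convert 146 to Roman numerals:
  146 contains 1×100 (C)
  46 contains 1×40 (XL)
  6 contains 1×5 (V)
  1 contains 1×1 (I)

CXLVI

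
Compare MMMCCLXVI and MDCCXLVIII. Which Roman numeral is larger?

MMMCCLXVI = 3266
MDCCXLVIII = 1748
3266 is larger

MMMCCLXVI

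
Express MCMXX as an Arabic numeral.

MCMXX: M=1000, CM=900, X=10, X=10
1000 + 900 + 10 + 10 = 1920

1920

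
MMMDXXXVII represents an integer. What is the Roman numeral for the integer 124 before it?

MMMDXXXVII = 3537
3537 - 124 = 3413

MMMCDXIII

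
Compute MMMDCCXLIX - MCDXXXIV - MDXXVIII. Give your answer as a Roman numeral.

MMMDCCXLIX = 3749, MCDXXXIV = 1434, MDXXVIII = 1528
3749 - 1434 = 2315
2315 - 1528 = 787

DCCLXXXVII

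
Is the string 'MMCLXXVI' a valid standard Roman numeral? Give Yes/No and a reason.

'MMCLXXVI': Check the rules: uses only the symbols I, V, X, L, C, D, M; no symbol is repeated more than three times in a row; V, L and D each appear at most once; no smaller symbol precedes a larger one (values never increase from left to right). Value: M (1000) + M (1000) + C (100) + L (50) + X (10) + X (10) + V (5) + I (1) = 2176. So it is a valid standard Roman numeral.

Yes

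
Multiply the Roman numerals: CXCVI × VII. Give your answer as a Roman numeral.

CXCVI = 196
VII = 7
196 × 7 = 1372

MCCCLXXII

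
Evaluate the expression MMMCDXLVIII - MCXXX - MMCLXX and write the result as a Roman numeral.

MMMCDXLVIII = 3448, MCXXX = 1130, MMCLXX = 2170
3448 - 1130 = 2318
2318 - 2170 = 148

CXLVIII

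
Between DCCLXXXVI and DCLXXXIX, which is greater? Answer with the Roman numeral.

DCCLXXXVI = 786
DCLXXXIX = 689
786 is larger

DCCLXXXVI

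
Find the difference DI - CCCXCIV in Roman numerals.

DI = 501
CCCXCIV = 394
501 - 394 = 107

CVII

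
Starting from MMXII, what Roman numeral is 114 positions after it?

MMXII = 2012
2012 + 114 = 2126

MMCXXVI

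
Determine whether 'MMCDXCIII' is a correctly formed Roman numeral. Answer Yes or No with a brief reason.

'MMCDXCIII': Check the rules: uses only the symbols I, V, X, L, C, D, M; no symbol is repeated more than three times in a row; V, L and D each appear at most once; the only places a smaller symbol precedes a larger one are the allowed subtractive pairs CD, XC, the symbol right after such a pair (if any) is smaller than the pair's first symbol, and otherwise the values never increase from left to right. Value: M (1000) + M (1000) + CD (400) + XC (90) + I (1) + I (1) + I (1) = 2493. So it is a valid standard Roman numeral.

Yes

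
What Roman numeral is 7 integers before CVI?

CVI = 106
106 - 7 = 99

XCIX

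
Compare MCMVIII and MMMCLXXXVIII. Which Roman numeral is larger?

MCMVIII = 1908
MMMCLXXXVIII = 3188
3188 is larger

MMMCLXXXVIII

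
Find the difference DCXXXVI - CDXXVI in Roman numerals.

DCXXXVI = 636
CDXXVI = 426
636 - 426 = 210

CCX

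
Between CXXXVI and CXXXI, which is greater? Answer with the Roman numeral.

CXXXVI = 136
CXXXI = 131
136 is larger

CXXXVI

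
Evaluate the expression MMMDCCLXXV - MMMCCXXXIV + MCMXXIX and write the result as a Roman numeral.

MMMDCCLXXV = 3775, MMMCCXXXIV = 3234, MCMXXIX = 1929
3775 - 3234 = 541
541 + 1929 = 2470

MMCDLXX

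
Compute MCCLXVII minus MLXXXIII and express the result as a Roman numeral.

MCCLXVII = 1267
MLXXXIII = 1083
1267 - 1083 = 184

CLXXXIV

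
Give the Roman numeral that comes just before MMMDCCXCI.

MMMDCCXCI = 3791; previous is 3790

MMMDCCXC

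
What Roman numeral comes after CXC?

CXC = 190; next is 191

CXCI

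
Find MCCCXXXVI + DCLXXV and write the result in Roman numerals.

MCCCXXXVI = 1336
DCLXXV = 675
1336 + 675 = 2011

MMXI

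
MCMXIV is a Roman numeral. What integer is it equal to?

MCMXIV: M=1000, CM=900, X=10, IV=4
1000 + 900 + 10 + 4 = 1914

1914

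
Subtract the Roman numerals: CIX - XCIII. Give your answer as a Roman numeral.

CIX = 109
XCIII = 93
109 - 93 = 16

XVI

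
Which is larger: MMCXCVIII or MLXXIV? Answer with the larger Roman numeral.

MMCXCVIII = 2198
MLXXIV = 1074
2198 is larger

MMCXCVIII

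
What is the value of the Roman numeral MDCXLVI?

MDCXLVI: M=1000, D=500, C=100, XL=40, V=5, I=1
1000 + 500 + 100 + 40 + 5 + 1 = 1646

1646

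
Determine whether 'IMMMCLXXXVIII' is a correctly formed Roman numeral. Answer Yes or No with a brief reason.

'IMMMCLXXXVIII': Invalid subtractive combination: IM

No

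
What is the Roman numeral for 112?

Convert 112 to Roman numerals:
  112 contains 1×100 (C)
  12 contains 1×10 (X)
  2 contains 2×1 (II)

CXII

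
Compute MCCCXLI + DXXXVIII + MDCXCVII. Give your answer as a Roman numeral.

MCCCXLI = 1341, DXXXVIII = 538, MDCXCVII = 1697
1341 + 538 = 1879
1879 + 1697 = 3576

MMMDLXXVI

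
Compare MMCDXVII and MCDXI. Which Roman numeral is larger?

MMCDXVII = 2417
MCDXI = 1411
2417 is larger

MMCDXVII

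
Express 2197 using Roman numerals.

Convert 2197 to Roman numerals:
  2197 contains 2×1000 (MM)
  197 contains 1×100 (C)
  97 contains 1×90 (XC)
  7 contains 1×5 (V)
  2 contains 2×1 (II)

MMCXCVII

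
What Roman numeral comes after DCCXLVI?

DCCXLVI = 746; next is 747

DCCXLVII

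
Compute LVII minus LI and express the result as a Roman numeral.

LVII = 57
LI = 51
57 - 51 = 6

VI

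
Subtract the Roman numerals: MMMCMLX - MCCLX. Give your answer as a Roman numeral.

MMMCMLX = 3960
MCCLX = 1260
3960 - 1260 = 2700

MMDCC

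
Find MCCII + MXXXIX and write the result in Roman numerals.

MCCII = 1202
MXXXIX = 1039
1202 + 1039 = 2241

MMCCXLI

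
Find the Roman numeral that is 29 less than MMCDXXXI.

MMCDXXXI = 2431
2431 - 29 = 2402

MMCDII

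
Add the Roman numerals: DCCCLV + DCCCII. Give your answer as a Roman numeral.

DCCCLV = 855
DCCCII = 802
855 + 802 = 1657

MDCLVII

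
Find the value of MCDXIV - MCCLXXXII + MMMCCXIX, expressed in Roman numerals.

MCDXIV = 1414, MCCLXXXII = 1282, MMMCCXIX = 3219
1414 - 1282 = 132
132 + 3219 = 3351

MMMCCCLI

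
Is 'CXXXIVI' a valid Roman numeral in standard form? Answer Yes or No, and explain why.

'CXXXIVI': I cannot come right after the subtractive pair IV: once I is subtracted in IV, the next symbol must be smaller than I

No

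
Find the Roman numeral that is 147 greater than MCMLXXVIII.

MCMLXXVIII = 1978
1978 + 147 = 2125

MMCXXV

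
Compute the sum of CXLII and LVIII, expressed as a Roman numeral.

CXLII = 142
LVIII = 58
142 + 58 = 200

CC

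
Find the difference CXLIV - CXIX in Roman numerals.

CXLIV = 144
CXIX = 119
144 - 119 = 25

XXV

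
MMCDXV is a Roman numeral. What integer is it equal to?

MMCDXV: M=1000, M=1000, CD=400, X=10, V=5
1000 + 1000 + 400 + 10 + 5 = 2415

2415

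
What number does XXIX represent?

XXIX: X=10, X=10, IX=9
10 + 10 + 9 = 29

29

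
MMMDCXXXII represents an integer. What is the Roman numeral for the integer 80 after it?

MMMDCXXXII = 3632
3632 + 80 = 3712

MMMDCCXII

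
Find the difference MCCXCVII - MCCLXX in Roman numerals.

MCCXCVII = 1297
MCCLXX = 1270
1297 - 1270 = 27

XXVII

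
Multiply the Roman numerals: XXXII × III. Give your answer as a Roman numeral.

XXXII = 32
III = 3
32 × 3 = 96

XCVI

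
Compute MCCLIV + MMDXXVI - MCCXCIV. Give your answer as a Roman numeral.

MCCLIV = 1254, MMDXXVI = 2526, MCCXCIV = 1294
1254 + 2526 = 3780
3780 - 1294 = 2486

MMCDLXXXVI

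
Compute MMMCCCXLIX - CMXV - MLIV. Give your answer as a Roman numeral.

MMMCCCXLIX = 3349, CMXV = 915, MLIV = 1054
3349 - 915 = 2434
2434 - 1054 = 1380

MCCCLXXX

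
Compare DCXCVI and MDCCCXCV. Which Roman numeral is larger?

DCXCVI = 696
MDCCCXCV = 1895
1895 is larger

MDCCCXCV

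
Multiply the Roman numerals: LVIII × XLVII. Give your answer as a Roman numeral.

LVIII = 58
XLVII = 47
58 × 47 = 2726

MMDCCXXVI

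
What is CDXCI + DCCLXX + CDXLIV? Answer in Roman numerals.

CDXCI = 491, DCCLXX = 770, CDXLIV = 444
491 + 770 = 1261
1261 + 444 = 1705

MDCCV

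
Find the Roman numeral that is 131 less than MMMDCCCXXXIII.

MMMDCCCXXXIII = 3833
3833 - 131 = 3702

MMMDCCII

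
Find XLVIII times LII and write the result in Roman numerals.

XLVIII = 48
LII = 52
48 × 52 = 2496

MMCDXCVI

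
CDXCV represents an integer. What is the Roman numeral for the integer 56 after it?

CDXCV = 495
495 + 56 = 551

DLI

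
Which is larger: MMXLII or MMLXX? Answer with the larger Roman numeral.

MMXLII = 2042
MMLXX = 2070
2070 is larger

MMLXX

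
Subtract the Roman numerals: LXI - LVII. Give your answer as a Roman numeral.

LXI = 61
LVII = 57
61 - 57 = 4

IV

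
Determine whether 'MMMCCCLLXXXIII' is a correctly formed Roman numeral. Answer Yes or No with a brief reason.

'MMMCCCLLXXXIII': L should not appear more than once

No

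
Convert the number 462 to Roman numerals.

Convert 462 to Roman numerals:
  462 contains 1×400 (CD)
  62 contains 1×50 (L)
  12 contains 1×10 (X)
  2 contains 2×1 (II)

CDLXII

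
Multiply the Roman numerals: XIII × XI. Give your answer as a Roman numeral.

XIII = 13
XI = 11
13 × 11 = 143

CXLIII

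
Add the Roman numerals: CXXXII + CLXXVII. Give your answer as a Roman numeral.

CXXXII = 132
CLXXVII = 177
132 + 177 = 309

CCCIX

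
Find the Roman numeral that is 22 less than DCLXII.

DCLXII = 662
662 - 22 = 640

DCXL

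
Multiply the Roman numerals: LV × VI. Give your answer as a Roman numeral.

LV = 55
VI = 6
55 × 6 = 330

CCCXXX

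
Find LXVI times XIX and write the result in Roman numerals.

LXVI = 66
XIX = 19
66 × 19 = 1254

MCCLIV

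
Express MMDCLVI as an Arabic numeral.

MMDCLVI: M=1000, M=1000, D=500, C=100, L=50, V=5, I=1
1000 + 1000 + 500 + 100 + 50 + 5 + 1 = 2656

2656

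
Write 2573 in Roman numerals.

Convert 2573 to Roman numerals:
  2573 contains 2×1000 (MM)
  573 contains 1×500 (D)
  73 contains 1×50 (L)
  23 contains 2×10 (XX)
  3 contains 3×1 (III)

MMDLXXIII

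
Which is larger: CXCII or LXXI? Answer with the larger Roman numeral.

CXCII = 192
LXXI = 71
192 is larger

CXCII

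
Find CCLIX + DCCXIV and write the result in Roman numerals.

CCLIX = 259
DCCXIV = 714
259 + 714 = 973

CMLXXIII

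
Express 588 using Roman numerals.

Convert 588 to Roman numerals:
  588 contains 1×500 (D)
  88 contains 1×50 (L)
  38 contains 3×10 (XXX)
  8 contains 1×5 (V)
  3 contains 3×1 (III)

DLXXXVIII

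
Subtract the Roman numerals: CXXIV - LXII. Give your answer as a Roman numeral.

CXXIV = 124
LXII = 62
124 - 62 = 62

LXII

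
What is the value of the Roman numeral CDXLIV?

CDXLIV: CD=400, XL=40, IV=4
400 + 40 + 4 = 444

444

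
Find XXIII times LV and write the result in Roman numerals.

XXIII = 23
LV = 55
23 × 55 = 1265

MCCLXV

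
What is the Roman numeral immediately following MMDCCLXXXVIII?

MMDCCLXXXVIII = 2788, so the next integer is 2788 + 1 = 2789

MMDCCLXXXIX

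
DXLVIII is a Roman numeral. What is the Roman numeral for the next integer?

DXLVIII = 548; next is 549

DXLIX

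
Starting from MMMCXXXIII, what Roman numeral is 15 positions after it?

MMMCXXXIII = 3133
3133 + 15 = 3148

MMMCXLVIII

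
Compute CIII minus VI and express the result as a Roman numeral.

CIII = 103
VI = 6
103 - 6 = 97

XCVII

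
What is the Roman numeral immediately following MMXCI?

MMXCI = 2091; next is 2092

MMXCII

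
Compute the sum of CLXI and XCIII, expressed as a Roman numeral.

CLXI = 161
XCIII = 93
161 + 93 = 254

CCLIV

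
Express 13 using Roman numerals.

Convert 13 to Roman numerals:
  13 contains 1×10 (X)
  3 contains 3×1 (III)

XIII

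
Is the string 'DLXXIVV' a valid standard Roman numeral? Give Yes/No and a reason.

'DLXXIVV': V should not appear more than once

No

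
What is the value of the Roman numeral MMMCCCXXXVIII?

MMMCCCXXXVIII: M=1000, M=1000, M=1000, C=100, C=100, C=100, X=10, X=10, X=10, V=5, I=1, I=1, I=1
1000 + 1000 + 1000 + 100 + 100 + 100 + 10 + 10 + 10 + 5 + 1 + 1 + 1 = 3338

3338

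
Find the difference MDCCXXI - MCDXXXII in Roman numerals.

MDCCXXI = 1721
MCDXXXII = 1432
1721 - 1432 = 289

CCLXXXIX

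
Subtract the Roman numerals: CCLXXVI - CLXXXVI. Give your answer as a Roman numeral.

CCLXXVI = 276
CLXXXVI = 186
276 - 186 = 90

XC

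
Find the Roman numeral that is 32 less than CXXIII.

CXXIII = 123
123 - 32 = 91

XCI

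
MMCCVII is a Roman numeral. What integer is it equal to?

MMCCVII: M=1000, M=1000, C=100, C=100, V=5, I=1, I=1
1000 + 1000 + 100 + 100 + 5 + 1 + 1 = 2207

2207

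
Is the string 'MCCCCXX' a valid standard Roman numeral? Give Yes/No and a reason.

'MCCCCXX': More than 3 consecutive C's

No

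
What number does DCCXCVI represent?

DCCXCVI: D=500, C=100, C=100, XC=90, V=5, I=1
500 + 100 + 100 + 90 + 5 + 1 = 796

796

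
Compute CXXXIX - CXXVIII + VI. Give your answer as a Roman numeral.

CXXXIX = 139, CXXVIII = 128, VI = 6
139 - 128 = 11
11 + 6 = 17

XVII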